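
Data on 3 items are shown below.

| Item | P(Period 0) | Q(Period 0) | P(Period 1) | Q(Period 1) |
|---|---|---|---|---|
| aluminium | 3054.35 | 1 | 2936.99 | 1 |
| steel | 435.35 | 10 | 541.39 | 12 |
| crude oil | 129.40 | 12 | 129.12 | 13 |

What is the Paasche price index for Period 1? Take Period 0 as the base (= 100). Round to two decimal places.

Paasche price index uses current-period quantities as weights.
ΣP(Period 1)·Q(Period 1) = 2936.99×1 + 541.39×12 + 129.12×13 = 2936.99 + 6496.68 + 1678.56 = 11112.23
ΣP(Period 0)·Q(Period 1) = 3054.35×1 + 435.35×12 + 129.40×13 = 3054.35 + 5224.2 + 1682.2 = 9960.75
Index = 11112.23 / 9960.75 × 100 = 111.5602

111.56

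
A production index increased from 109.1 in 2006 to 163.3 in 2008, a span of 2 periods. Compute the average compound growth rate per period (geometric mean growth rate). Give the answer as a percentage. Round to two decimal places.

22.34%

Growth factor = (163.3/109.1)^(1/2) = (1.496792)^(1/2) = 1.223434
Growth rate = 1.223434 − 1 = 0.223434 = 22.3434%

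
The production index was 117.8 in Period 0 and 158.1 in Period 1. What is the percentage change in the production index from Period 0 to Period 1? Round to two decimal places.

Change = (158.1 − 117.8) / 117.8 × 100
       = 40.3 / 117.8 × 100 = 34.2105%

34.21%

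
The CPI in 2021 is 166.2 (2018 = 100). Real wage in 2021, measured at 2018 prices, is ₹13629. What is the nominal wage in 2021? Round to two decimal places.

Nominal = Real × (Index/100) = 13629 × (166.2/100)
        = 13629 × 1.662 = 22651.3980

22651.40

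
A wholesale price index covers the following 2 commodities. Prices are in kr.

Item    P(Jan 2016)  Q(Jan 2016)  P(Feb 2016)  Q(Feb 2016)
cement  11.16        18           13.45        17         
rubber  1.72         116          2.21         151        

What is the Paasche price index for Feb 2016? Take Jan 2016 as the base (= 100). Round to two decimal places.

Paasche price index uses current-period quantities as weights.
ΣP(Feb 2016)·Q(Feb 2016) = 13.45×17 + 2.21×151 = 228.65 + 333.71 = 562.36
ΣP(Jan 2016)·Q(Feb 2016) = 11.16×17 + 1.72×151 = 189.72 + 259.72 = 449.44
Index = 562.36 / 449.44 × 100 = 125.1246

125.12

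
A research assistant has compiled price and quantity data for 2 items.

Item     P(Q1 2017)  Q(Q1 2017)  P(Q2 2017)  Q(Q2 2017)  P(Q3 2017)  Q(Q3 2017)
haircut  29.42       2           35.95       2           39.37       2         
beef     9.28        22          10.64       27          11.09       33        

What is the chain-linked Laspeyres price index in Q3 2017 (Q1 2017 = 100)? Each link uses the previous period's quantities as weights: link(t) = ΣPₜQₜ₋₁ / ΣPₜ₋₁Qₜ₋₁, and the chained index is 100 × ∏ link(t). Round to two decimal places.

122.49

Link Q1 2017→Q2 2017:
ΣP(Q2 2017)Q(Q1 2017) = 35.95×2 + 10.64×22 = 71.9 + 234.08 = 305.98
ΣP(Q1 2017)Q(Q1 2017) = 29.42×2 + 9.28×22 = 58.84 + 204.16 = 263
link = 305.98/263 = 1.163422
Link Q2 2017→Q3 2017:
ΣP(Q3 2017)Q(Q2 2017) = 39.37×2 + 11.09×27 = 78.74 + 299.43 = 378.17
ΣP(Q2 2017)Q(Q2 2017) = 35.95×2 + 10.64×27 = 71.9 + 287.28 = 359.18
link = 378.17/359.18 = 1.052870
Chained index = 100 × 1.163422 × 1.052870 = 122.4933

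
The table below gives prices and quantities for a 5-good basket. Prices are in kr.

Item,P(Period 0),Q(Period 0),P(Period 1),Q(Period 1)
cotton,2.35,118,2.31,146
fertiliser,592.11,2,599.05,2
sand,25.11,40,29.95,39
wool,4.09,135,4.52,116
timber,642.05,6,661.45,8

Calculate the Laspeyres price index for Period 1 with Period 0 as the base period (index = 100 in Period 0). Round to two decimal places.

Laspeyres price index uses base-period quantities as weights.
ΣP(Period 1)·Q(Period 0) = 2.31×118 + 599.05×2 + 29.95×40 + 4.52×135 + 661.45×6 = 272.58 + 1198.1 + 1198 + 610.2 + 3968.7 = 7247.58
ΣP(Period 0)·Q(Period 0) = 2.35×118 + 592.11×2 + 25.11×40 + 4.09×135 + 642.05×6 = 277.3 + 1184.22 + 1004.4 + 552.15 + 3852.3 = 6870.37
Index = 7247.58 / 6870.37 × 100 = 105.4904

105.49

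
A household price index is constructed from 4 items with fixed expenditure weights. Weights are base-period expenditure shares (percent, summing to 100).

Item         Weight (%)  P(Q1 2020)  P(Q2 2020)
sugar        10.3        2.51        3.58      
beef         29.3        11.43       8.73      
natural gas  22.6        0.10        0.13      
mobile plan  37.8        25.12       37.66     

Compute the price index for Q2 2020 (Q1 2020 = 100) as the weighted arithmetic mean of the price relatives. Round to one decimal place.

123.1

sugar: 10.3 × (3.58/2.51) = 10.3 × 1.426295 = 14.6908
beef: 29.3 × (8.73/11.43) = 29.3 × 0.763780 = 22.3787
natural gas: 22.6 × (0.13/0.10) = 22.6 × 1.300000 = 29.3800
mobile plan: 37.8 × (37.66/25.12) = 37.8 × 1.499204 = 56.6699
Index = Σ wᵢ·(p₁ᵢ/p₀ᵢ) = 14.6908 + 22.3787 + 29.3800 + 56.6699 = 123.1195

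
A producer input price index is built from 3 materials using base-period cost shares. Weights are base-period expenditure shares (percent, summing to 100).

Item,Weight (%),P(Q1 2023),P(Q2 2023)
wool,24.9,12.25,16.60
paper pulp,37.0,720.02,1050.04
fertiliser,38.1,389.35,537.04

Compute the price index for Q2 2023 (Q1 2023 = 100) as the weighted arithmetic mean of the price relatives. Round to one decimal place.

140.3

wool: 24.9 × (16.60/12.25) = 24.9 × 1.355102 = 33.7420
paper pulp: 37.0 × (1050.04/720.02) = 37.0 × 1.458348 = 53.9589
fertiliser: 38.1 × (537.04/389.35) = 38.1 × 1.379325 = 52.5523
Index = Σ wᵢ·(p₁ᵢ/p₀ᵢ) = 33.7420 + 53.9589 + 52.5523 = 140.2532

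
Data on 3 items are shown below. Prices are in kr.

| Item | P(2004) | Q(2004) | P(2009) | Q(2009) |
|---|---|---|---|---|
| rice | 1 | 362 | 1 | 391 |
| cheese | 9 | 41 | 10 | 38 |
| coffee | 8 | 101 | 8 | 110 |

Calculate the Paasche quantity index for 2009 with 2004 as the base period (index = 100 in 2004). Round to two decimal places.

104.49

Paasche quantity index uses current-period prices as weights.
ΣP(2009)·Q(2009) = 1×391 + 10×38 + 8×110 = 391 + 380 + 880 = 1651
ΣP(2009)·Q(2004) = 1×362 + 10×41 + 8×101 = 362 + 410 + 808 = 1580
Index = 1651 / 1580 × 100 = 104.4937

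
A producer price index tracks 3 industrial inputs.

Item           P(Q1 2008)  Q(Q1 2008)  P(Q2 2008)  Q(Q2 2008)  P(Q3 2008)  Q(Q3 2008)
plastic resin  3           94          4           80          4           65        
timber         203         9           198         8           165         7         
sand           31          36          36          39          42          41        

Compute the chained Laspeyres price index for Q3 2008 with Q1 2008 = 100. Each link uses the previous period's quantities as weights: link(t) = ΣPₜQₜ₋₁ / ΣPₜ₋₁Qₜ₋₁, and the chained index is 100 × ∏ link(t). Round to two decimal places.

Link Q1 2008→Q2 2008:
ΣP(Q2 2008)Q(Q1 2008) = 4×94 + 198×9 + 36×36 = 376 + 1782 + 1296 = 3454
ΣP(Q1 2008)Q(Q1 2008) = 3×94 + 203×9 + 31×36 = 282 + 1827 + 1116 = 3225
link = 3454/3225 = 1.071008
Link Q2 2008→Q3 2008:
ΣP(Q3 2008)Q(Q2 2008) = 4×80 + 165×8 + 42×39 = 320 + 1320 + 1638 = 3278
ΣP(Q2 2008)Q(Q2 2008) = 4×80 + 198×8 + 36×39 = 320 + 1584 + 1404 = 3308
link = 3278/3308 = 0.990931
Chained index = 100 × 1.071008 × 0.990931 = 106.1295

106.13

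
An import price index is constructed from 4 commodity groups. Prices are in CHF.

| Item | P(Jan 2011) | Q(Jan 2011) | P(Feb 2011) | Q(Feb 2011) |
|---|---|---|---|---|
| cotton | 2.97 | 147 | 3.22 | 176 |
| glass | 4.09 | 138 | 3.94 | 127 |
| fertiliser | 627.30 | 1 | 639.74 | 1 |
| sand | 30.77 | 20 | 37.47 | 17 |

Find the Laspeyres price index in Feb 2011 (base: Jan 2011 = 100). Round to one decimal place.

107.2

Laspeyres price index uses base-period quantities as weights.
ΣP(Feb 2011)·Q(Jan 2011) = 3.22×147 + 3.94×138 + 639.74×1 + 37.47×20 = 473.34 + 543.72 + 639.74 + 749.4 = 2406.2
ΣP(Jan 2011)·Q(Jan 2011) = 2.97×147 + 4.09×138 + 627.30×1 + 30.77×20 = 436.59 + 564.42 + 627.3 + 615.4 = 2243.71
Index = 2406.2 / 2243.71 × 100 = 107.2420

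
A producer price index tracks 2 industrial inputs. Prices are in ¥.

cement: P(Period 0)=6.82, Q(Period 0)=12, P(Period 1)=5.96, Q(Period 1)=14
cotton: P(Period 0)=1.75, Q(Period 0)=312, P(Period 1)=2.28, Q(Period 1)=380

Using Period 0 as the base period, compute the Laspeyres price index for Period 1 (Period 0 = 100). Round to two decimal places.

124.69

Laspeyres price index uses base-period quantities as weights.
ΣP(Period 1)·Q(Period 0) = 5.96×12 + 2.28×312 = 71.52 + 711.36 = 782.88
ΣP(Period 0)·Q(Period 0) = 6.82×12 + 1.75×312 = 81.84 + 546 = 627.84
Index = 782.88 / 627.84 × 100 = 124.6942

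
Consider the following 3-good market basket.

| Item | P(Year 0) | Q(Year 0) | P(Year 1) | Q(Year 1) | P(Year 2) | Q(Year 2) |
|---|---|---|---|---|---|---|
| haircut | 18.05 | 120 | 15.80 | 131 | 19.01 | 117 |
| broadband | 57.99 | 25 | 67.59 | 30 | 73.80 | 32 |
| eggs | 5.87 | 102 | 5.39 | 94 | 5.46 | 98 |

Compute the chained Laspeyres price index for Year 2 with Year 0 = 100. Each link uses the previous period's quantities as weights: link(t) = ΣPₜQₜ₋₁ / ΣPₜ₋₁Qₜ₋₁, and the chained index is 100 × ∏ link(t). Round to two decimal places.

111.20

Link Year 0→Year 1:
ΣP(Year 1)Q(Year 0) = 15.80×120 + 67.59×25 + 5.39×102 = 1896 + 1689.75 + 549.78 = 4135.53
ΣP(Year 0)Q(Year 0) = 18.05×120 + 57.99×25 + 5.87×102 = 2166 + 1449.75 + 598.74 = 4214.49
link = 4135.53/4214.49 = 0.981265
Link Year 1→Year 2:
ΣP(Year 2)Q(Year 1) = 19.01×131 + 73.80×30 + 5.46×94 = 2490.31 + 2214 + 513.24 = 5217.55
ΣP(Year 1)Q(Year 1) = 15.80×131 + 67.59×30 + 5.39×94 = 2069.8 + 2027.7 + 506.66 = 4604.16
link = 5217.55/4604.16 = 1.133225
Chained index = 100 × 0.981265 × 1.133225 = 111.1994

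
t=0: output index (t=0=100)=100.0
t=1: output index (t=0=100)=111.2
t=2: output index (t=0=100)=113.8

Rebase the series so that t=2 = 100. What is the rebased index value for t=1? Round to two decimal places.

97.72

Rebased(t=1) = 111.2 / 113.8 × 100 = 97.7153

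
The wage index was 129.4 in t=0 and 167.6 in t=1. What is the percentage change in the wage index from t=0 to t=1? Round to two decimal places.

Change = (167.6 − 129.4) / 129.4 × 100
       = 38.2 / 129.4 × 100 = 29.5209%

29.52%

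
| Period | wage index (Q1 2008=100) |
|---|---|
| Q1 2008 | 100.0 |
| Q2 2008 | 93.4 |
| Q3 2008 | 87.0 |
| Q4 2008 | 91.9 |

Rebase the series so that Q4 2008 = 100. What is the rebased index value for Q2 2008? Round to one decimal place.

Rebased(Q2 2008) = 93.4 / 91.9 × 100 = 101.6322

101.6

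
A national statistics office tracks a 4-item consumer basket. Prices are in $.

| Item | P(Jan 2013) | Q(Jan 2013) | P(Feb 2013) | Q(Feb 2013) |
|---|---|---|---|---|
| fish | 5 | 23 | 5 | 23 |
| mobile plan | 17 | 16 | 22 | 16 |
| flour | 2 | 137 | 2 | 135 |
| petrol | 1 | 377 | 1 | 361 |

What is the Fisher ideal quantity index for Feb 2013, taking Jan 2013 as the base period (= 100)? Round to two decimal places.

Laspeyres component (base-period weights):
ΣP(Jan 2013)Q(Feb 2013) = 5×23 + 17×16 + 2×135 + 1×361 = 115 + 272 + 270 + 361 = 1018
ΣP(Jan 2013)Q(Jan 2013) = 5×23 + 17×16 + 2×137 + 1×377 = 115 + 272 + 274 + 377 = 1038
L = 1018 / 1038 × 100 = 98.0732
Paasche component (current-period weights):
ΣP(Feb 2013)Q(Feb 2013) = 5×23 + 22×16 + 2×135 + 1×361 = 115 + 352 + 270 + 361 = 1098
ΣP(Feb 2013)Q(Jan 2013) = 5×23 + 22×16 + 2×137 + 1×377 = 115 + 352 + 274 + 377 = 1118
P = 1098 / 1118 × 100 = 98.2111
Fisher = √(L × P) = √(98.0732 × 98.2111) = 98.1421

98.14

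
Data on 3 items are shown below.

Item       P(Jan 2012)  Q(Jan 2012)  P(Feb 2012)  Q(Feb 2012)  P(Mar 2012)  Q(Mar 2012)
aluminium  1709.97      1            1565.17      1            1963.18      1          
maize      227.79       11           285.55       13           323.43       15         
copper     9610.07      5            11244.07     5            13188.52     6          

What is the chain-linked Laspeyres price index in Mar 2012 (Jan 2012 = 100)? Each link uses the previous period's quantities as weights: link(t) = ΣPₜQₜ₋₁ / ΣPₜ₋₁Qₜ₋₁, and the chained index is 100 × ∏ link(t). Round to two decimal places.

Link Jan 2012→Feb 2012:
ΣP(Feb 2012)Q(Jan 2012) = 1565.17×1 + 285.55×11 + 11244.07×5 = 1565.17 + 3141.05 + 56220.35 = 60926.57
ΣP(Jan 2012)Q(Jan 2012) = 1709.97×1 + 227.79×11 + 9610.07×5 = 1709.97 + 2505.69 + 48050.35 = 52266.01
link = 60926.57/52266.01 = 1.165702
Link Feb 2012→Mar 2012:
ΣP(Mar 2012)Q(Feb 2012) = 1963.18×1 + 323.43×13 + 13188.52×5 = 1963.18 + 4204.59 + 65942.6 = 72110.37
ΣP(Feb 2012)Q(Feb 2012) = 1565.17×1 + 285.55×13 + 11244.07×5 = 1565.17 + 3712.15 + 56220.35 = 61497.67
link = 72110.37/61497.67 = 1.172571
Chained index = 100 × 1.165702 × 1.172571 = 136.6868

136.69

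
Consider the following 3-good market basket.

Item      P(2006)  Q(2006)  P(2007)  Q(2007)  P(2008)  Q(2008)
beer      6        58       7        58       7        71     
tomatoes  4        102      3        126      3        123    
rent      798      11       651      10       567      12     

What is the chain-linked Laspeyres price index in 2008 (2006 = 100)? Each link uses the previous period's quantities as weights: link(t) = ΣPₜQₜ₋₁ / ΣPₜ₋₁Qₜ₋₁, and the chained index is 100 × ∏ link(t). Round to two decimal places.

Link 2006→2007:
ΣP(2007)Q(2006) = 7×58 + 3×102 + 651×11 = 406 + 306 + 7161 = 7873
ΣP(2006)Q(2006) = 6×58 + 4×102 + 798×11 = 348 + 408 + 8778 = 9534
link = 7873/9534 = 0.825781
Link 2007→2008:
ΣP(2008)Q(2007) = 7×58 + 3×126 + 567×10 = 406 + 378 + 5670 = 6454
ΣP(2007)Q(2007) = 7×58 + 3×126 + 651×10 = 406 + 378 + 6510 = 7294
link = 6454/7294 = 0.884837
Chained index = 100 × 0.825781 × 0.884837 = 73.0682

73.07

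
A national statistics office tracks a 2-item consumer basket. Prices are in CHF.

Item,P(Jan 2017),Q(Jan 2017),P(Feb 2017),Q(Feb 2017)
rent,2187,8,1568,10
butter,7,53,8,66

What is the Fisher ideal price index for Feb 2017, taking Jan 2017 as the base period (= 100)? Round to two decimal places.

Laspeyres component (base-period weights):
ΣP(Feb 2017)Q(Jan 2017) = 1568×8 + 8×53 = 12544 + 424 = 12968
ΣP(Jan 2017)Q(Jan 2017) = 2187×8 + 7×53 = 17496 + 371 = 17867
L = 12968 / 17867 × 100 = 72.5807
Paasche component (current-period weights):
ΣP(Feb 2017)Q(Feb 2017) = 1568×10 + 8×66 = 15680 + 528 = 16208
ΣP(Jan 2017)Q(Feb 2017) = 2187×10 + 7×66 = 21870 + 462 = 22332
P = 16208 / 22332 × 100 = 72.5775
Fisher = √(L × P) = √(72.5807 × 72.5775) = 72.5791

72.58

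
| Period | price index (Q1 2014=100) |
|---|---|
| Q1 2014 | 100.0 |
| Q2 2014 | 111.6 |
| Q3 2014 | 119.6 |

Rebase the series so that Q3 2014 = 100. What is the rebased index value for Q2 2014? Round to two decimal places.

Rebased(Q2 2014) = 111.6 / 119.6 × 100 = 93.3110

93.31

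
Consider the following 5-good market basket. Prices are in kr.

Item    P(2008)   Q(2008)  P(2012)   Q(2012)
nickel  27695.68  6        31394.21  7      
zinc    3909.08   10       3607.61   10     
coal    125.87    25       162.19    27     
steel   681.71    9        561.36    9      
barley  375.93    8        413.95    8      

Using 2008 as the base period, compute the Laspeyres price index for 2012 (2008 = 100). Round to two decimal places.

108.87

Laspeyres price index uses base-period quantities as weights.
ΣP(2012)·Q(2008) = 31394.21×6 + 3607.61×10 + 162.19×25 + 561.36×9 + 413.95×8 = 188365.26 + 36076.1 + 4054.75 + 5052.24 + 3311.6 = 236859.95
ΣP(2008)·Q(2008) = 27695.68×6 + 3909.08×10 + 125.87×25 + 681.71×9 + 375.93×8 = 166174.08 + 39090.8 + 3146.75 + 6135.39 + 3007.44 = 217554.46
Index = 236859.95 / 217554.46 × 100 = 108.8739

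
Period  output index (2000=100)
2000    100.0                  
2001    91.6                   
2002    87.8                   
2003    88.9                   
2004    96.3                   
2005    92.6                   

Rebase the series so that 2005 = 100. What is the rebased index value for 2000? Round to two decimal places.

Rebased(2000) = 100.0 / 92.6 × 100 = 107.9914

107.99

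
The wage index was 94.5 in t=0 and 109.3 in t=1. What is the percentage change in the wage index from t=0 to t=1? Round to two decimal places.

15.66%

Change = (109.3 − 94.5) / 94.5 × 100
       = 14.8 / 94.5 × 100 = 15.6614%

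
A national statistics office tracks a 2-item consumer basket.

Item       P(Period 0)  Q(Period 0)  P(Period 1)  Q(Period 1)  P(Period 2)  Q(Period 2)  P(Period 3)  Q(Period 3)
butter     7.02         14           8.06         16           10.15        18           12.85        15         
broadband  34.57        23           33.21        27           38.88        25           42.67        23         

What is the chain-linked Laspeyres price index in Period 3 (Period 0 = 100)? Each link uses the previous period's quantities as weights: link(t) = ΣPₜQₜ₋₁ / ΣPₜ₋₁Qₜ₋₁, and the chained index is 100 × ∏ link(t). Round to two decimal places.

Link Period 0→Period 1:
ΣP(Period 1)Q(Period 0) = 8.06×14 + 33.21×23 = 112.84 + 763.83 = 876.67
ΣP(Period 0)Q(Period 0) = 7.02×14 + 34.57×23 = 98.28 + 795.11 = 893.39
link = 876.67/893.39 = 0.981285
Link Period 1→Period 2:
ΣP(Period 2)Q(Period 1) = 10.15×16 + 38.88×27 = 162.4 + 1049.76 = 1212.16
ΣP(Period 1)Q(Period 1) = 8.06×16 + 33.21×27 = 128.96 + 896.67 = 1025.63
link = 1212.16/1025.63 = 1.181869
Link Period 2→Period 3:
ΣP(Period 3)Q(Period 2) = 12.85×18 + 42.67×25 = 231.3 + 1066.75 = 1298.05
ΣP(Period 2)Q(Period 2) = 10.15×18 + 38.88×25 = 182.7 + 972 = 1154.7
link = 1298.05/1154.7 = 1.124145
Chained index = 100 × 0.981285 × 1.181869 × 1.124145 = 130.3727

130.37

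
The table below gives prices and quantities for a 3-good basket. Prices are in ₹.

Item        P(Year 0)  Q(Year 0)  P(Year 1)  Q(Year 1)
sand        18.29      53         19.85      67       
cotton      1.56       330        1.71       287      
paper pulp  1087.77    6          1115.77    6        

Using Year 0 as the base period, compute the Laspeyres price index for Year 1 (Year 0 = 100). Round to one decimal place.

Laspeyres price index uses base-period quantities as weights.
ΣP(Year 1)·Q(Year 0) = 19.85×53 + 1.71×330 + 1115.77×6 = 1052.05 + 564.3 + 6694.62 = 8310.97
ΣP(Year 0)·Q(Year 0) = 18.29×53 + 1.56×330 + 1087.77×6 = 969.37 + 514.8 + 6526.62 = 8010.79
Index = 8310.97 / 8010.79 × 100 = 103.7472

103.7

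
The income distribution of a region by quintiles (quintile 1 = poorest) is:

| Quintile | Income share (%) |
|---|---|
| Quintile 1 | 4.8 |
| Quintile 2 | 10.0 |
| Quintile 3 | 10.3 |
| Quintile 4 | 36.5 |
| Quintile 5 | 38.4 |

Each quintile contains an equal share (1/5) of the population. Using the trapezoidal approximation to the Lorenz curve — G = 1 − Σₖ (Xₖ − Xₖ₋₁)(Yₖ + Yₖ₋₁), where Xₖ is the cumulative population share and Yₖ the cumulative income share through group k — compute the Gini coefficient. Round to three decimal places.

0.375

Cumulative income shares Yₖ: 0.0480, 0.1480, 0.2510, 0.6160, 1.0000
Σ (Xₖ−Xₖ₋₁)(Yₖ+Yₖ₋₁) = (1/5)(0.0480+0.0000) + (1/5)(0.1480+0.0480) + (1/5)(0.2510+0.1480) + (1/5)(0.6160+0.2510) + (1/5)(1.0000+0.6160)
  = 0.0096 + 0.0392 + 0.0798 + 0.1734 + 0.3232 = 0.6252
G = 1 − 0.6252 = 0.3748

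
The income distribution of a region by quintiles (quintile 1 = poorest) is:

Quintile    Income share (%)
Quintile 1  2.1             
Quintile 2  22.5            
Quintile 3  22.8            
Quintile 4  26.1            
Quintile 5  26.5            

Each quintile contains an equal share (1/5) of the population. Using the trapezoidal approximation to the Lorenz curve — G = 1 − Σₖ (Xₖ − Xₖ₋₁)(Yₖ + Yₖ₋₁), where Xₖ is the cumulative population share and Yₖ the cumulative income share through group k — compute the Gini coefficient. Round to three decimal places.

0.210

Cumulative income shares Yₖ: 0.0210, 0.2460, 0.4740, 0.7350, 1.0000
Σ (Xₖ−Xₖ₋₁)(Yₖ+Yₖ₋₁) = (1/5)(0.0210+0.0000) + (1/5)(0.2460+0.0210) + (1/5)(0.4740+0.2460) + (1/5)(0.7350+0.4740) + (1/5)(1.0000+0.7350)
  = 0.0042 + 0.0534 + 0.1440 + 0.2418 + 0.3470 = 0.7904
G = 1 − 0.7904 = 0.2096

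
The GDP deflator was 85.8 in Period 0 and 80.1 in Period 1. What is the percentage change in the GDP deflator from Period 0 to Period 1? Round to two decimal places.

-6.64%

Change = (80.1 − 85.8) / 85.8 × 100
       = -5.7 / 85.8 × 100 = -6.6434%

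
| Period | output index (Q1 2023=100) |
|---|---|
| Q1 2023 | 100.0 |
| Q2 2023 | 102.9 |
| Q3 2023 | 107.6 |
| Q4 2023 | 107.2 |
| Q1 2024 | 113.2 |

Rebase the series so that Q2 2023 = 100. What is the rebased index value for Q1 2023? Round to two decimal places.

Rebased(Q1 2023) = 100.0 / 102.9 × 100 = 97.1817

97.18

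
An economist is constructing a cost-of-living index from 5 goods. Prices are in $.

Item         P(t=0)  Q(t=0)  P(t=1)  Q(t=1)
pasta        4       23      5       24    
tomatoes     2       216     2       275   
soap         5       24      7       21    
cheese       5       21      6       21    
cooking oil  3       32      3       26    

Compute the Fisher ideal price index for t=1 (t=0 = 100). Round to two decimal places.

110.10

Laspeyres component (base-period weights):
ΣP(t=1)Q(t=0) = 5×23 + 2×216 + 7×24 + 6×21 + 3×32 = 115 + 432 + 168 + 126 + 96 = 937
ΣP(t=0)Q(t=0) = 4×23 + 2×216 + 5×24 + 5×21 + 3×32 = 92 + 432 + 120 + 105 + 96 = 845
L = 937 / 845 × 100 = 110.8876
Paasche component (current-period weights):
ΣP(t=1)Q(t=1) = 5×24 + 2×275 + 7×21 + 6×21 + 3×26 = 120 + 550 + 147 + 126 + 78 = 1021
ΣP(t=0)Q(t=1) = 4×24 + 2×275 + 5×21 + 5×21 + 3×26 = 96 + 550 + 105 + 105 + 78 = 934
P = 1021 / 934 × 100 = 109.3148
Fisher = √(L × P) = √(110.8876 × 109.3148) = 110.0984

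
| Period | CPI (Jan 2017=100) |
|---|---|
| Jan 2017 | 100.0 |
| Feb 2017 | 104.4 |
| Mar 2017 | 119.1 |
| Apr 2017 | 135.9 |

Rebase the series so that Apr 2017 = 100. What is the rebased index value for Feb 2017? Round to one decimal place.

76.8

Rebased(Feb 2017) = 104.4 / 135.9 × 100 = 76.8212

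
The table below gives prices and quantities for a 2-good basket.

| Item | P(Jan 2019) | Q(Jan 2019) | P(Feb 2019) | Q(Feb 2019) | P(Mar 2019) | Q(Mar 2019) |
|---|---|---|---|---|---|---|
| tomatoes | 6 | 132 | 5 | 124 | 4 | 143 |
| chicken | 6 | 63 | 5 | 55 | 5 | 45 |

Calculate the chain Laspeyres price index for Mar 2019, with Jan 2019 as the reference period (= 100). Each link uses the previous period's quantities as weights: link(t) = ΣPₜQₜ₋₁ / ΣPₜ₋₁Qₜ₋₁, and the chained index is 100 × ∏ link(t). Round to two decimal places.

Link Jan 2019→Feb 2019:
ΣP(Feb 2019)Q(Jan 2019) = 5×132 + 5×63 = 660 + 315 = 975
ΣP(Jan 2019)Q(Jan 2019) = 6×132 + 6×63 = 792 + 378 = 1170
link = 975/1170 = 0.833333
Link Feb 2019→Mar 2019:
ΣP(Mar 2019)Q(Feb 2019) = 4×124 + 5×55 = 496 + 275 = 771
ΣP(Feb 2019)Q(Feb 2019) = 5×124 + 5×55 = 620 + 275 = 895
link = 771/895 = 0.861453
Chained index = 100 × 0.833333 × 0.861453 = 71.7877

71.79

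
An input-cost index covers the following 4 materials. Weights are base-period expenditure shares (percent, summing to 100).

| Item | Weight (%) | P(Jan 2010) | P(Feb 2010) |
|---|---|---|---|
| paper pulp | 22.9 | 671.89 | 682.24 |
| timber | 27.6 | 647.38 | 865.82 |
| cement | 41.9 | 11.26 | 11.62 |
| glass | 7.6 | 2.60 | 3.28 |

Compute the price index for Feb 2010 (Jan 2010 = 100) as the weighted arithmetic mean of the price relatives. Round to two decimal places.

paper pulp: 22.9 × (682.24/671.89) = 22.9 × 1.015404 = 23.2528
timber: 27.6 × (865.82/647.38) = 27.6 × 1.337422 = 36.9128
cement: 41.9 × (11.62/11.26) = 41.9 × 1.031972 = 43.2396
glass: 7.6 × (3.28/2.60) = 7.6 × 1.261538 = 9.5877
Index = Σ wᵢ·(p₁ᵢ/p₀ᵢ) = 23.2528 + 36.9128 + 43.2396 + 9.5877 = 112.9929

112.99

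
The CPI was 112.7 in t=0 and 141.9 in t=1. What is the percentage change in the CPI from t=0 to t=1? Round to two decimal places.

Change = (141.9 − 112.7) / 112.7 × 100
       = 29.2 / 112.7 × 100 = 25.9095%

25.91%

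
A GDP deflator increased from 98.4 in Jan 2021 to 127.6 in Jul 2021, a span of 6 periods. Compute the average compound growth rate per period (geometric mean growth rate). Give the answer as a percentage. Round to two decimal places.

Growth factor = (127.6/98.4)^(1/6) = (1.296748)^(1/6) = 1.044261
Growth rate = 1.044261 − 1 = 0.044261 = 4.4261%

4.43%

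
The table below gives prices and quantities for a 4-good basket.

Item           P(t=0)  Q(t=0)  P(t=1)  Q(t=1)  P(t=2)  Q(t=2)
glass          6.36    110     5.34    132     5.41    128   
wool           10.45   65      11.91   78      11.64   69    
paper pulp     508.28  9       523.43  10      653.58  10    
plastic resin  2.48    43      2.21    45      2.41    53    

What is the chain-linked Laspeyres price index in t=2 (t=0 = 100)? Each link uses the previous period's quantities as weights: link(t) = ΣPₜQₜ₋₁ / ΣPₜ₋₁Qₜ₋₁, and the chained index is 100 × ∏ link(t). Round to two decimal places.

120.74

Link t=0→t=1:
ΣP(t=1)Q(t=0) = 5.34×110 + 11.91×65 + 523.43×9 + 2.21×43 = 587.4 + 774.15 + 4710.87 + 95.03 = 6167.45
ΣP(t=0)Q(t=0) = 6.36×110 + 10.45×65 + 508.28×9 + 2.48×43 = 699.6 + 679.25 + 4574.52 + 106.64 = 6060.01
link = 6167.45/6060.01 = 1.017729
Link t=1→t=2:
ΣP(t=2)Q(t=1) = 5.41×132 + 11.64×78 + 653.58×10 + 2.41×45 = 714.12 + 907.92 + 6535.8 + 108.45 = 8266.29
ΣP(t=1)Q(t=1) = 5.34×132 + 11.91×78 + 523.43×10 + 2.21×45 = 704.88 + 928.98 + 5234.3 + 99.45 = 6967.61
link = 8266.29/6967.61 = 1.186388
Chained index = 100 × 1.017729 × 1.186388 = 120.7422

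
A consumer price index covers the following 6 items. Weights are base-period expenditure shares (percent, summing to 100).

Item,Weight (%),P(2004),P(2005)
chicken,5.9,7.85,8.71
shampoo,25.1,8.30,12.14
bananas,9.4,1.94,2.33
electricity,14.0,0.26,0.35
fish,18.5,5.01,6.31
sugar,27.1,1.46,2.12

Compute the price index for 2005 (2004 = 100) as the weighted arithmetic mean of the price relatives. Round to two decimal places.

136.05

chicken: 5.9 × (8.71/7.85) = 5.9 × 1.109554 = 6.5464
shampoo: 25.1 × (12.14/8.30) = 25.1 × 1.462651 = 36.7125
bananas: 9.4 × (2.33/1.94) = 9.4 × 1.201031 = 11.2897
electricity: 14.0 × (0.35/0.26) = 14.0 × 1.346154 = 18.8462
fish: 18.5 × (6.31/5.01) = 18.5 × 1.259481 = 23.3004
sugar: 27.1 × (2.12/1.46) = 27.1 × 1.452055 = 39.3507
Index = Σ wᵢ·(p₁ᵢ/p₀ᵢ) = 6.5464 + 36.7125 + 11.2897 + 18.8462 + 23.3004 + 39.3507 = 136.0458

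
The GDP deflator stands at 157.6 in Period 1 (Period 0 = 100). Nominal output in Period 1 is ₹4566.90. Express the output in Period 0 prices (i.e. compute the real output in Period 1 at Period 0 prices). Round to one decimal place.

2897.8

Real = Nominal ÷ (Index/100) = 4566.90 ÷ (157.6/100)
     = 4566.90 ÷ 1.576 = 2897.7792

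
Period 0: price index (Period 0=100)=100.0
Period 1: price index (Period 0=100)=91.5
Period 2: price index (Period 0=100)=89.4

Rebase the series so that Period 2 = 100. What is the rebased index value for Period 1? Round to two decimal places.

102.35

Rebased(Period 1) = 91.5 / 89.4 × 100 = 102.3490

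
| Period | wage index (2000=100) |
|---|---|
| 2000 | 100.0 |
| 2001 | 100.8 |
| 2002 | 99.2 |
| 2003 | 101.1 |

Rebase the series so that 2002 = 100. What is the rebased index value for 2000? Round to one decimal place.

100.8

Rebased(2000) = 100.0 / 99.2 × 100 = 100.8065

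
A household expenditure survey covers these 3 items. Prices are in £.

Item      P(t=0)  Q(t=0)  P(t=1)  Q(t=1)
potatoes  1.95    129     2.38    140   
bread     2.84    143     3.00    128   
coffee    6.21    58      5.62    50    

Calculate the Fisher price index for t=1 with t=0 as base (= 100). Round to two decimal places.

104.87

Laspeyres component (base-period weights):
ΣP(t=1)Q(t=0) = 2.38×129 + 3.00×143 + 5.62×58 = 307.02 + 429 + 325.96 = 1061.98
ΣP(t=0)Q(t=0) = 1.95×129 + 2.84×143 + 6.21×58 = 251.55 + 406.12 + 360.18 = 1017.85
L = 1061.98 / 1017.85 × 100 = 104.3356
Paasche component (current-period weights):
ΣP(t=1)Q(t=1) = 2.38×140 + 3.00×128 + 5.62×50 = 333.2 + 384 + 281 = 998.2
ΣP(t=0)Q(t=1) = 1.95×140 + 2.84×128 + 6.21×50 = 273 + 363.52 + 310.5 = 947.02
P = 998.2 / 947.02 × 100 = 105.4043
Fisher = √(L × P) = √(104.3356 × 105.4043) = 104.8686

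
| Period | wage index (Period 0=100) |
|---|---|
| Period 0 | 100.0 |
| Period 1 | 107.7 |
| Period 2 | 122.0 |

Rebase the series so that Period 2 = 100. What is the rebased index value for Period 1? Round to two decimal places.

88.28

Rebased(Period 1) = 107.7 / 122.0 × 100 = 88.2787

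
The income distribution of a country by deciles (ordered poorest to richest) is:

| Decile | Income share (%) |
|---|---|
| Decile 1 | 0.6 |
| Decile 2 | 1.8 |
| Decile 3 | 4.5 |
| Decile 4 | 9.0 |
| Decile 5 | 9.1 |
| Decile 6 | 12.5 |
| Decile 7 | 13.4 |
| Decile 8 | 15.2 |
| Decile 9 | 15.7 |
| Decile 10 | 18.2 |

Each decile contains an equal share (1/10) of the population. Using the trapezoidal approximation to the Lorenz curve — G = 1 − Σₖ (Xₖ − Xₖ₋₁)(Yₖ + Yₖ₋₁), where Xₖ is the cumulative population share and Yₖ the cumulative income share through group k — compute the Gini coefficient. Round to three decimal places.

0.326

Cumulative income shares Yₖ: 0.0060, 0.0240, 0.0690, 0.1590, 0.2500, 0.3750, 0.5090, 0.6610, 0.8180, 1.0000
Σ (Xₖ−Xₖ₋₁)(Yₖ+Yₖ₋₁) = (1/10)(0.0060+0.0000) + (1/10)(0.0240+0.0060) + (1/10)(0.0690+0.0240) + (1/10)(0.1590+0.0690) + (1/10)(0.2500+0.1590) + (1/10)(0.3750+0.2500) + (1/10)(0.5090+0.3750) + (1/10)(0.6610+0.5090) + (1/10)(0.8180+0.6610) + (1/10)(1.0000+0.8180)
  = 0.0006 + 0.0030 + 0.0093 + 0.0228 + 0.0409 + 0.0625 + 0.0884 + 0.1170 + 0.1479 + 0.1818 = 0.6742
G = 1 − 0.6742 = 0.3258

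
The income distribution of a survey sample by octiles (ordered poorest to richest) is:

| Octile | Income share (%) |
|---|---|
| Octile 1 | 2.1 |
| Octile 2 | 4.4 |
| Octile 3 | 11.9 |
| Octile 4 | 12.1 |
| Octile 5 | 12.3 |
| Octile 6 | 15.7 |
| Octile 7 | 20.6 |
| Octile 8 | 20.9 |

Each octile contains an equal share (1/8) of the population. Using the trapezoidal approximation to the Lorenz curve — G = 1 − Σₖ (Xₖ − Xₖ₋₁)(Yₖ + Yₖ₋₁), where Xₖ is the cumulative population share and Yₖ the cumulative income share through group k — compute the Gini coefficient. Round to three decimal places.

Cumulative income shares Yₖ: 0.0210, 0.0650, 0.1840, 0.3050, 0.4280, 0.5850, 0.7910, 1.0000
Σ (Xₖ−Xₖ₋₁)(Yₖ+Yₖ₋₁) = (1/8)(0.0210+0.0000) + (1/8)(0.0650+0.0210) + (1/8)(0.1840+0.0650) + (1/8)(0.3050+0.1840) + (1/8)(0.4280+0.3050) + (1/8)(0.5850+0.4280) + (1/8)(0.7910+0.5850) + (1/8)(1.0000+0.7910)
  = 0.0026 + 0.0108 + 0.0311 + 0.0611 + 0.0916 + 0.1266 + 0.1720 + 0.2239 = 0.7198
G = 1 − 0.7198 = 0.2802

0.280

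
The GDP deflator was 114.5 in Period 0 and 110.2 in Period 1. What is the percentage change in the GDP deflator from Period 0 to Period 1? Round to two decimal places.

-3.76%

Change = (110.2 − 114.5) / 114.5 × 100
       = -4.3 / 114.5 × 100 = -3.7555%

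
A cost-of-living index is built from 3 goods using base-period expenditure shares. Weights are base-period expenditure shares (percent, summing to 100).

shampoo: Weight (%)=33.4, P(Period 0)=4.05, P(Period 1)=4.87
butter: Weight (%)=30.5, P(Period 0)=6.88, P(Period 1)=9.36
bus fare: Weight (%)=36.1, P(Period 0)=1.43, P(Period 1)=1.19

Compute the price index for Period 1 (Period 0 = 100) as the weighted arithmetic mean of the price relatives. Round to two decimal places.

111.70

shampoo: 33.4 × (4.87/4.05) = 33.4 × 1.202469 = 40.1625
butter: 30.5 × (9.36/6.88) = 30.5 × 1.360465 = 41.4942
bus fare: 36.1 × (1.19/1.43) = 36.1 × 0.832168 = 30.0413
Index = Σ wᵢ·(p₁ᵢ/p₀ᵢ) = 40.1625 + 41.4942 + 30.0413 = 111.6979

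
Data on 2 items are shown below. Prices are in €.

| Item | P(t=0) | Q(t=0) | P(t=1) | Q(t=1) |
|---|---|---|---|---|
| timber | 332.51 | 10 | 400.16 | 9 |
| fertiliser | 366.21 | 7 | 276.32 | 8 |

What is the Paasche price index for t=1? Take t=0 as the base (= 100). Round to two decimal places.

98.14

Paasche price index uses current-period quantities as weights.
ΣP(t=1)·Q(t=1) = 400.16×9 + 276.32×8 = 3601.44 + 2210.56 = 5812
ΣP(t=0)·Q(t=1) = 332.51×9 + 366.21×8 = 2992.59 + 2929.68 = 5922.27
Index = 5812 / 5922.27 × 100 = 98.1380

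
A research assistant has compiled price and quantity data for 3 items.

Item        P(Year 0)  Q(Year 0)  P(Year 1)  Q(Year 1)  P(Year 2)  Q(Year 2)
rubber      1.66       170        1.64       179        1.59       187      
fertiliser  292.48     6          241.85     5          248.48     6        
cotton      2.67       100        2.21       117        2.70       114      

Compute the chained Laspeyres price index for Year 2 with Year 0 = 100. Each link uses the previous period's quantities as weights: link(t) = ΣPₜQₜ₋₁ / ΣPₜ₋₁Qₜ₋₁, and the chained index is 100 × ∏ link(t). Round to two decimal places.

Link Year 0→Year 1:
ΣP(Year 1)Q(Year 0) = 1.64×170 + 241.85×6 + 2.21×100 = 278.8 + 1451.1 + 221 = 1950.9
ΣP(Year 0)Q(Year 0) = 1.66×170 + 292.48×6 + 2.67×100 = 282.2 + 1754.88 + 267 = 2304.08
link = 1950.9/2304.08 = 0.846715
Link Year 1→Year 2:
ΣP(Year 2)Q(Year 1) = 1.59×179 + 248.48×5 + 2.70×117 = 284.61 + 1242.4 + 315.9 = 1842.91
ΣP(Year 1)Q(Year 1) = 1.64×179 + 241.85×5 + 2.21×117 = 293.56 + 1209.25 + 258.57 = 1761.38
link = 1842.91/1761.38 = 1.046288
Chained index = 100 × 0.846715 × 1.046288 = 88.5908

88.59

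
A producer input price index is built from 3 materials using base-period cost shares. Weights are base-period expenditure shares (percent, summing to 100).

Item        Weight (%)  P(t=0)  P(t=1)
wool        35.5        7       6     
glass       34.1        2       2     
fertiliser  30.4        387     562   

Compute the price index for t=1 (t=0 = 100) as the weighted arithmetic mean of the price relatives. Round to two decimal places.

wool: 35.5 × (6/7) = 35.5 × 0.857143 = 30.4286
glass: 34.1 × (2/2) = 34.1 × 1.000000 = 34.1000
fertiliser: 30.4 × (562/387) = 30.4 × 1.452196 = 44.1468
Index = Σ wᵢ·(p₁ᵢ/p₀ᵢ) = 30.4286 + 34.1000 + 44.1468 = 108.6753

108.68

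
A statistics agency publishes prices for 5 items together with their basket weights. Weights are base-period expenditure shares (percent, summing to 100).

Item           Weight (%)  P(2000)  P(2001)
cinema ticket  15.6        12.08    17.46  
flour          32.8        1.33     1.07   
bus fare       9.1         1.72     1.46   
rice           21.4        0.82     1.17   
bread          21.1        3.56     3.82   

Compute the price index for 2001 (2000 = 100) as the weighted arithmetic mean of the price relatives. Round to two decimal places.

cinema ticket: 15.6 × (17.46/12.08) = 15.6 × 1.445364 = 22.5477
flour: 32.8 × (1.07/1.33) = 32.8 × 0.804511 = 26.3880
bus fare: 9.1 × (1.46/1.72) = 9.1 × 0.848837 = 7.7244
rice: 21.4 × (1.17/0.82) = 21.4 × 1.426829 = 30.5341
bread: 21.1 × (3.82/3.56) = 21.1 × 1.073034 = 22.6410
Index = Σ wᵢ·(p₁ᵢ/p₀ᵢ) = 22.5477 + 26.3880 + 7.7244 + 30.5341 + 22.6410 = 109.8352

109.84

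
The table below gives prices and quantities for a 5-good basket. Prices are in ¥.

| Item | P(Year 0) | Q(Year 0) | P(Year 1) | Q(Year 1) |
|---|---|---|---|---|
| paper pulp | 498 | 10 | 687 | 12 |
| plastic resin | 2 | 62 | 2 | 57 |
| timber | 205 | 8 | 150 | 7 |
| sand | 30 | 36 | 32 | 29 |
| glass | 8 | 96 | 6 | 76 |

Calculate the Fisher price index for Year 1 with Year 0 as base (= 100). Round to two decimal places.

Laspeyres component (base-period weights):
ΣP(Year 1)Q(Year 0) = 687×10 + 2×62 + 150×8 + 32×36 + 6×96 = 6870 + 124 + 1200 + 1152 + 576 = 9922
ΣP(Year 0)Q(Year 0) = 498×10 + 2×62 + 205×8 + 30×36 + 8×96 = 4980 + 124 + 1640 + 1080 + 768 = 8592
L = 9922 / 8592 × 100 = 115.4795
Paasche component (current-period weights):
ΣP(Year 1)Q(Year 1) = 687×12 + 2×57 + 150×7 + 32×29 + 6×76 = 8244 + 114 + 1050 + 928 + 456 = 10792
ΣP(Year 0)Q(Year 1) = 498×12 + 2×57 + 205×7 + 30×29 + 8×76 = 5976 + 114 + 1435 + 870 + 608 = 9003
P = 10792 / 9003 × 100 = 119.8712
Fisher = √(L × P) = √(115.4795 × 119.8712) = 117.6548

117.65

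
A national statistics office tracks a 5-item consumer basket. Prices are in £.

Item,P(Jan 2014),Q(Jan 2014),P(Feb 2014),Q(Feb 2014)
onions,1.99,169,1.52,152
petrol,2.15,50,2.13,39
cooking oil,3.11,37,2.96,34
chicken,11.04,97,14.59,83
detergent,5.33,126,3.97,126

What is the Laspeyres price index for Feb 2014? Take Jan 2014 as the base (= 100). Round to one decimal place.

103.8

Laspeyres price index uses base-period quantities as weights.
ΣP(Feb 2014)·Q(Jan 2014) = 1.52×169 + 2.13×50 + 2.96×37 + 14.59×97 + 3.97×126 = 256.88 + 106.5 + 109.52 + 1415.23 + 500.22 = 2388.35
ΣP(Jan 2014)·Q(Jan 2014) = 1.99×169 + 2.15×50 + 3.11×37 + 11.04×97 + 5.33×126 = 336.31 + 107.5 + 115.07 + 1070.88 + 671.58 = 2301.34
Index = 2388.35 / 2301.34 × 100 = 103.7808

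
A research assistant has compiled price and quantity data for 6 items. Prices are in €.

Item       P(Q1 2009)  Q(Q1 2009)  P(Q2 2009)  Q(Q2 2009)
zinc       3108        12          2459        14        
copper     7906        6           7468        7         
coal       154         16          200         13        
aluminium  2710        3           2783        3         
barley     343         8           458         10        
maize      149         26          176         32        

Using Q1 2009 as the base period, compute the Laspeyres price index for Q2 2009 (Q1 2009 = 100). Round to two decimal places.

92.31

Laspeyres price index uses base-period quantities as weights.
ΣP(Q2 2009)·Q(Q1 2009) = 2459×12 + 7468×6 + 200×16 + 2783×3 + 458×8 + 176×26 = 29508 + 44808 + 3200 + 8349 + 3664 + 4576 = 94105
ΣP(Q1 2009)·Q(Q1 2009) = 3108×12 + 7906×6 + 154×16 + 2710×3 + 343×8 + 149×26 = 37296 + 47436 + 2464 + 8130 + 2744 + 3874 = 101944
Index = 94105 / 101944 × 100 = 92.3105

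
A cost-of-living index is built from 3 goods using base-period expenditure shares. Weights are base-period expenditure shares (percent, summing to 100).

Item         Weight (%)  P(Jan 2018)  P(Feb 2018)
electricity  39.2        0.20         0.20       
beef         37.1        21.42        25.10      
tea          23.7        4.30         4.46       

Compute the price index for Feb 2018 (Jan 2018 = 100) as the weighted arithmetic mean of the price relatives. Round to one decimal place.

electricity: 39.2 × (0.20/0.20) = 39.2 × 1.000000 = 39.2000
beef: 37.1 × (25.10/21.42) = 37.1 × 1.171802 = 43.4739
tea: 23.7 × (4.46/4.30) = 23.7 × 1.037209 = 24.5819
Index = Σ wᵢ·(p₁ᵢ/p₀ᵢ) = 39.2000 + 43.4739 + 24.5819 = 107.2557

107.3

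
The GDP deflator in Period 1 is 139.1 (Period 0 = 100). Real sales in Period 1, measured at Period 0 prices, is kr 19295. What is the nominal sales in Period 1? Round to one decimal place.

Nominal = Real × (Index/100) = 19295 × (139.1/100)
        = 19295 × 1.391 = 26839.3450

26839.3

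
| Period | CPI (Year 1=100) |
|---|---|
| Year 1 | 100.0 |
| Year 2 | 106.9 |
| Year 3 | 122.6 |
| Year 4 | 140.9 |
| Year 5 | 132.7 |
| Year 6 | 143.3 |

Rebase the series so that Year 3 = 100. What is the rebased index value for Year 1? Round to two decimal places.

81.57

Rebased(Year 1) = 100.0 / 122.6 × 100 = 81.5661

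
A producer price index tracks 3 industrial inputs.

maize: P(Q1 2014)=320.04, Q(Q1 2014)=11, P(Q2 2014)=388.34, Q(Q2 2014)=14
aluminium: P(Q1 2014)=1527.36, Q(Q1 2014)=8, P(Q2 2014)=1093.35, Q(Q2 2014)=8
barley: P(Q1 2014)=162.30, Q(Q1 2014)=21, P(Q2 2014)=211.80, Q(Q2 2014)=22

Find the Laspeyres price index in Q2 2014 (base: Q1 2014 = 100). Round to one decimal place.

91.2

Laspeyres price index uses base-period quantities as weights.
ΣP(Q2 2014)·Q(Q1 2014) = 388.34×11 + 1093.35×8 + 211.80×21 = 4271.74 + 8746.8 + 4447.8 = 17466.34
ΣP(Q1 2014)·Q(Q1 2014) = 320.04×11 + 1527.36×8 + 162.30×21 = 3520.44 + 12218.88 + 3408.3 = 19147.62
Index = 17466.34 / 19147.62 × 100 = 91.2194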